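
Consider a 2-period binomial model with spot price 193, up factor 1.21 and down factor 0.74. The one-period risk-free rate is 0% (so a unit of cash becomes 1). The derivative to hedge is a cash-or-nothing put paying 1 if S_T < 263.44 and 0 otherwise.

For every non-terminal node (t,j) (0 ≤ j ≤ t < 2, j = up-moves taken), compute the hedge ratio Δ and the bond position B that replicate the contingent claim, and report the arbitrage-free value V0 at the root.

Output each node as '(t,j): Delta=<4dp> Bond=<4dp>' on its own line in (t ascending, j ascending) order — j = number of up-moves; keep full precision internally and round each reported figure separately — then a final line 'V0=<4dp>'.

(0,0): Delta=-0.0061 Bond=1.8710
(1,0): Delta=0.0000 Bond=1.0000
(1,1): Delta=-0.0091 Bond=2.5745
V0=0.6940

The replicating-portfolio and risk-neutral prices coincide; use p* = (1−0.74)/(1.21−0.74) = 0.5532 for the latter.
Terminal values V(2,·): V(2,0)=1.0000, V(2,1)=1.0000, V(2,2)=0.0000
  t=1,j=0: stock 142.8200 → up 172.8122 (V=1.0000), down 105.6868 (V=1.0000). Price 1.0000; hedge Δ=0.0000, bond B=1.0000.
  t=1,j=1: stock 233.5300 → up 282.5713 (V=0.0000), down 172.8122 (V=1.0000). Price 0.4468; hedge Δ=-0.0091, bond B=2.5745.
  t=0,j=0: stock 193.0000 → up 233.5300 (V=0.4468), down 142.8200 (V=1.0000). Price 0.6940; hedge Δ=-0.0061, bond B=1.8710.
Root portfolio cost Δ·193+B reproduces V0=0.6940.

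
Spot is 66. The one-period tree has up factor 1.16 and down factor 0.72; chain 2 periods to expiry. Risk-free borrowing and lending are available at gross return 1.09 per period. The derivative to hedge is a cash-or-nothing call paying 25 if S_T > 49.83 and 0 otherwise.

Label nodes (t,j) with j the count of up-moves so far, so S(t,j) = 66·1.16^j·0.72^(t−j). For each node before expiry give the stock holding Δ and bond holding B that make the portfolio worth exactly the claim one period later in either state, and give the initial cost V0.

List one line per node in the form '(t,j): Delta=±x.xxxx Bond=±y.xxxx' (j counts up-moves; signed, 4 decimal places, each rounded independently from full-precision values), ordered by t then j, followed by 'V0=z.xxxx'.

(0,0): Delta=0.1256 Bond=12.2165
(1,0): Delta=1.1957 Bond=-37.5313
(1,1): Delta=0.0000 Bond=22.9358
V0=20.5094

The replicating-portfolio and risk-neutral prices coincide; use p* = (1.09−0.72)/(1.16−0.72) = 0.8409 for the latter.
Terminal payoffs: V(2,0)=0.0000, V(2,1)=25.0000, V(2,2)=25.0000
  t=1,j=0: stock 47.5200 → up 55.1232 (V=25.0000), down 34.2144 (V=0.0000). Price 19.2869; hedge Δ=1.1957, bond B=-37.5313.
  t=1,j=1: stock 76.5600 → up 88.8096 (V=25.0000), down 55.1232 (V=25.0000). Price 22.9358; hedge Δ=0.0000, bond B=22.9358.
  t=0,j=0: stock 66.0000 → up 76.5600 (V=22.9358), down 47.5200 (V=19.2869). Price 20.5094; hedge Δ=0.1256, bond B=12.2165.
Root portfolio cost Δ·66+B reproduces V0=20.5094.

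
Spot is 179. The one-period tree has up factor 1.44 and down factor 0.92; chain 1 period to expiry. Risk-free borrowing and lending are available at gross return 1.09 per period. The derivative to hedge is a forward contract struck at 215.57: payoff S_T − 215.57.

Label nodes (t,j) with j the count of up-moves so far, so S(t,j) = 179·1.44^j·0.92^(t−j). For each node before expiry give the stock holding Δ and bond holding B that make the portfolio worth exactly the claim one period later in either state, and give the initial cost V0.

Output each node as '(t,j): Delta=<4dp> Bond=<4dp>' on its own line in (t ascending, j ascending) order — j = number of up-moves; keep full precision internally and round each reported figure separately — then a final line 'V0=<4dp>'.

Risk-neutral probability p* = (R−d)/(u−d) = (1.09−0.92)/(1.44−0.92) = 0.3269.
Payoff layer (t=1): V(1,0)=-50.8900, V(1,1)=42.1900
Node (0,0) S=179.0000: V=(p*·42.1900+(1−p*)·-50.8900)/1.09=-18.7706; Δ=(42.1900−-50.8900)/(257.7600−164.6800)=1.0000; B=V−Δ·S=-197.7706
Each (Δ,B) replicates both successor values, so the strategy is self-financing and V0 is arbitrage-free.

(0,0): Delta=1.0000 Bond=-197.7706
V0=-18.7706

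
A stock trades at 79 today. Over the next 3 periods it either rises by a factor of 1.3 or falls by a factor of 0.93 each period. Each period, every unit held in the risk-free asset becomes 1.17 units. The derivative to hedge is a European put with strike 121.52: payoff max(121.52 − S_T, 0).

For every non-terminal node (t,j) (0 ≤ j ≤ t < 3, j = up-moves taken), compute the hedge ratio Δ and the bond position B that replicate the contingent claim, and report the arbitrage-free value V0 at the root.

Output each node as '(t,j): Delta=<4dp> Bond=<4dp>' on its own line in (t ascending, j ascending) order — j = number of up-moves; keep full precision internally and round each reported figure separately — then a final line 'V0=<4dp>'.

(0,0): Delta=-0.4504 Bond=42.0586
(1,0): Delta=-0.9461 Bond=85.6226
(1,1): Delta=-0.2584 Bond=29.4842
(2,0): Delta=-1.0000 Bond=103.8632
(2,1): Delta=-0.9252 Bond=98.1825
(2,2): Delta=0.0000 Bond=0.0000
V0=6.4739

Under the risk-neutral measure, an up-move has probability p* = (R−d)/(u−d) = 0.6486 and values discount at R = 1.17.
At expiry t=3: V(3,0)=57.9758, V(3,1)=32.6948, V(3,2)=0.0000, V(3,3)=0.0000
Node (2,0) S=68.3271: V=(p*·32.6948+(1−p*)·57.9758)/1.17=35.5361; Δ=(32.6948−57.9758)/(88.8252−63.5442)=-1.0000; B=V−Δ·S=103.8632
Node (2,1) S=95.5110: V=(p*·0.0000+(1−p*)·32.6948)/1.17=9.8182; Δ=(0.0000−32.6948)/(124.1643−88.8252)=-0.9252; B=V−Δ·S=98.1825
Node (2,2) S=133.5100: V=(p*·0.0000+(1−p*)·0.0000)/1.17=0.0000; Δ=(0.0000−0.0000)/(173.5630−124.1643)=0.0000; B=V−Δ·S=0.0000
Node (1,0) S=73.4700: V=(p*·9.8182+(1−p*)·35.5361)/1.17=16.1148; Δ=(9.8182−35.5361)/(95.5110−68.3271)=-0.9461; B=V−Δ·S=85.6226
Node (1,1) S=102.7000: V=(p*·0.0000+(1−p*)·9.8182)/1.17=2.9484; Δ=(0.0000−9.8182)/(133.5100−95.5110)=-0.2584; B=V−Δ·S=29.4842
Node (0,0) S=79.0000: V=(p*·2.9484+(1−p*)·16.1148)/1.17=6.4739; Δ=(2.9484−16.1148)/(102.7000−73.4700)=-0.4504; B=V−Δ·S=42.0586
The time-0 hedge costs 6.4739, which is the no-arbitrage price.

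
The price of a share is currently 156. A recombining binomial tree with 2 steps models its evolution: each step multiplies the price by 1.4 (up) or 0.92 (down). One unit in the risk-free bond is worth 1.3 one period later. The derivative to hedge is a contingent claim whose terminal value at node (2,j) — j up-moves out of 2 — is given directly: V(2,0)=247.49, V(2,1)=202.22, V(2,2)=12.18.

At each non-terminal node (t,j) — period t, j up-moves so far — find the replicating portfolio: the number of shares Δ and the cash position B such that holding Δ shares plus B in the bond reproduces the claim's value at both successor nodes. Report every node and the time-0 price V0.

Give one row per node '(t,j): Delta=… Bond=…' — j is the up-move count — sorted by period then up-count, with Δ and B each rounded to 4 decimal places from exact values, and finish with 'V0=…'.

(0,0): Delta=-1.6424 Bond=306.5604
(1,0): Delta=-0.6571 Bond=257.1212
(1,1): Delta=-1.8128 Bond=435.7410
V0=50.3431

Risk-neutral probability p* = (R−d)/(u−d) = (1.3−0.92)/(1.4−0.92) = 0.7917.
Terminal payoffs: V(2,0)=247.4900, V(2,1)=202.2200, V(2,2)=12.1800
Node (1,0) S=143.5200: V=(p*·202.2200+(1−p*)·247.4900)/1.3=162.8087; Δ=(202.2200−247.4900)/(200.9280−132.0384)=-0.6571; B=V−Δ·S=257.1212
Node (1,1) S=218.4000: V=(p*·12.1800+(1−p*)·202.2200)/1.3=39.8244; Δ=(12.1800−202.2200)/(305.7600−200.9280)=-1.8128; B=V−Δ·S=435.7410
Node (0,0) S=156.0000: V=(p*·39.8244+(1−p*)·162.8087)/1.3=50.3431; Δ=(39.8244−162.8087)/(218.4000−143.5200)=-1.6424; B=V−Δ·S=306.5604
The time-0 hedge costs 50.3431, which is the no-arbitrage price.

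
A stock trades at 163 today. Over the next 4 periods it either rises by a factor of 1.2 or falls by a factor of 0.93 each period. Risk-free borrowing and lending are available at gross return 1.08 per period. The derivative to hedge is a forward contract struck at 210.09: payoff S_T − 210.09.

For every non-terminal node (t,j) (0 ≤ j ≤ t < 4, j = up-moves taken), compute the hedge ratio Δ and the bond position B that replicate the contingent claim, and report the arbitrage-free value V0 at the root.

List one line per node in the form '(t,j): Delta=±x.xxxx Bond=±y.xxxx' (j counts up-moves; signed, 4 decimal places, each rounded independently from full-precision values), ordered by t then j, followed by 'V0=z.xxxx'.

(0,0): Delta=1.0000 Bond=-154.4224
(1,0): Delta=1.0000 Bond=-166.7762
(1,1): Delta=1.0000 Bond=-166.7762
(2,0): Delta=1.0000 Bond=-180.1183
(2,1): Delta=1.0000 Bond=-180.1183
(2,2): Delta=1.0000 Bond=-180.1183
(3,0): Delta=1.0000 Bond=-194.5278
(3,1): Delta=1.0000 Bond=-194.5278
(3,2): Delta=1.0000 Bond=-194.5278
(3,3): Delta=1.0000 Bond=-194.5278
V0=8.5776

The replicating-portfolio and risk-neutral prices coincide; use p* = (1.08−0.93)/(1.2−0.93) = 0.5556 for the latter.
Terminal values V(4,·): V(4,0)=-88.1575, V(4,1)=-52.7578, V(4,2)=-7.0807, V(4,3)=51.8575, V(4,4)=127.9068
  t=3,j=0: stock 131.1102 → up 157.3322 (V=-52.7578), down 121.9325 (V=-88.1575). Price -63.4176; hedge Δ=1.0000, bond B=-194.5278.
  t=3,j=1: stock 169.1744 → up 203.0093 (V=-7.0807), down 157.3322 (V=-52.7578). Price -25.3533; hedge Δ=1.0000, bond B=-194.5278.
  t=3,j=2: stock 218.2896 → up 261.9475 (V=51.8575), down 203.0093 (V=-7.0807). Price 23.7618; hedge Δ=1.0000, bond B=-194.5278.
  t=3,j=3: stock 281.6640 → up 337.9968 (V=127.9068), down 261.9475 (V=51.8575). Price 87.1362; hedge Δ=1.0000, bond B=-194.5278.
  t=2,j=0: stock 140.9787 → up 169.1744 (V=-25.3533), down 131.1102 (V=-63.4176). Price -39.1396; hedge Δ=1.0000, bond B=-180.1183.
  t=2,j=1: stock 181.9080 → up 218.2896 (V=23.7618), down 169.1744 (V=-25.3533). Price 1.7897; hedge Δ=1.0000, bond B=-180.1183.
  t=2,j=2: stock 234.7200 → up 281.6640 (V=87.1362), down 218.2896 (V=23.7618). Price 54.6017; hedge Δ=1.0000, bond B=-180.1183.
  t=1,j=0: stock 151.5900 → up 181.9080 (V=1.7897), down 140.9787 (V=-39.1396). Price -15.1862; hedge Δ=1.0000, bond B=-166.7762.
  t=1,j=1: stock 195.6000 → up 234.7200 (V=54.6017), down 181.9080 (V=1.7897). Price 28.8238; hedge Δ=1.0000, bond B=-166.7762.
  t=0,j=0: stock 163.0000 → up 195.6000 (V=28.8238), down 151.5900 (V=-15.1862). Price 8.5776; hedge Δ=1.0000, bond B=-154.4224.
Self-financing check: at every node Δ·S+B equals the discounted successor values.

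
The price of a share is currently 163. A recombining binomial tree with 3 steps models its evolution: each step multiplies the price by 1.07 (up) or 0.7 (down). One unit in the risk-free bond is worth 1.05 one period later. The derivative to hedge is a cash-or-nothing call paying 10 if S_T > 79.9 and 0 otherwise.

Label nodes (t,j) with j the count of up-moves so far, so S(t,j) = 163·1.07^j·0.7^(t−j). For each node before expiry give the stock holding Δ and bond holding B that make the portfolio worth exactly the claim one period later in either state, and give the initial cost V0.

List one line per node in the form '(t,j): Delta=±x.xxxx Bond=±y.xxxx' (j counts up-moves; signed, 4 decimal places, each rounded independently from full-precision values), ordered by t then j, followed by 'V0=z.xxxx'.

(0,0): Delta=0.0004 Bond=8.5654
(1,0): Delta=0.0122 Bond=7.6524
(1,1): Delta=0.0000 Bond=9.0703
(2,0): Delta=0.3384 Bond=-18.0180
(2,1): Delta=0.0000 Bond=9.5238
(2,2): Delta=0.0000 Bond=9.5238
V0=8.6370

No-arbitrage ⇒ martingale measure with p* = (R−d)/(u−d) = 0.9459.
Terminal values V(3,·): V(3,0)=0.0000, V(3,1)=10.0000, V(3,2)=10.0000, V(3,3)=10.0000
(2,0): S=79.8700. Δ = (V_up−V_dn)/(S_up−S_dn) = (10.0000−0.0000)/(85.4609−55.9090) = 0.3384. V = [p*·10.0000 + (1−p*)·0.0000]/1.05 = 9.0090. B = V − Δ·S = -18.0180.
(2,1): S=122.0870. Δ = (V_up−V_dn)/(S_up−S_dn) = (10.0000−10.0000)/(130.6331−85.4609) = 0.0000. V = [p*·10.0000 + (1−p*)·10.0000]/1.05 = 9.5238. B = V − Δ·S = 9.5238.
(2,2): S=186.6187. Δ = (V_up−V_dn)/(S_up−S_dn) = (10.0000−10.0000)/(199.6820−130.6331) = 0.0000. V = [p*·10.0000 + (1−p*)·10.0000]/1.05 = 9.5238. B = V − Δ·S = 9.5238.
(1,0): S=114.1000. Δ = (V_up−V_dn)/(S_up−S_dn) = (9.5238−9.0090)/(122.0870−79.8700) = 0.0122. V = [p*·9.5238 + (1−p*)·9.0090]/1.05 = 9.0438. B = V − Δ·S = 7.6524.
(1,1): S=174.4100. Δ = (V_up−V_dn)/(S_up−S_dn) = (9.5238−9.5238)/(186.6187−122.0870) = 0.0000. V = [p*·9.5238 + (1−p*)·9.5238]/1.05 = 9.0703. B = V − Δ·S = 9.0703.
(0,0): S=163.0000. Δ = (V_up−V_dn)/(S_up−S_dn) = (9.0703−9.0438)/(174.4100−114.1000) = 0.0004. V = [p*·9.0703 + (1−p*)·9.0438]/1.05 = 8.6370. B = V − Δ·S = 8.5654.
Self-financing check: at every node Δ·S+B equals the discounted successor values.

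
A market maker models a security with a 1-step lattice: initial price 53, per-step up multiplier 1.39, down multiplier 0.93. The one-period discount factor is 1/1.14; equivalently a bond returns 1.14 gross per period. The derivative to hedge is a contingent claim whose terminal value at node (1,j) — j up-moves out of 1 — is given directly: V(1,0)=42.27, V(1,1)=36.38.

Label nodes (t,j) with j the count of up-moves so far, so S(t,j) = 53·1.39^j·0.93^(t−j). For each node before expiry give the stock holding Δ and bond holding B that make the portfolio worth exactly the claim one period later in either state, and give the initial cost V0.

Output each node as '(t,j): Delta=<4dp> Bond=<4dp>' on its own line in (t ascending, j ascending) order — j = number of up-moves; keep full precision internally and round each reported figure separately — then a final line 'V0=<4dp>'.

No-arbitrage ⇒ martingale measure with p* = (R−d)/(u−d) = 0.4565.
Payoff layer (t=1): V(1,0)=42.2700, V(1,1)=36.3800
(0,0): S=53.0000. Δ = (V_up−V_dn)/(S_up−S_dn) = (36.3800−42.2700)/(73.6700−49.2900) = -0.2416. V = [p*·36.3800 + (1−p*)·42.2700]/1.14 = 34.7203. B = V − Δ·S = 47.5246.
The time-0 hedge costs 34.7203, which is the no-arbitrage price.

(0,0): Delta=-0.2416 Bond=47.5246
V0=34.7203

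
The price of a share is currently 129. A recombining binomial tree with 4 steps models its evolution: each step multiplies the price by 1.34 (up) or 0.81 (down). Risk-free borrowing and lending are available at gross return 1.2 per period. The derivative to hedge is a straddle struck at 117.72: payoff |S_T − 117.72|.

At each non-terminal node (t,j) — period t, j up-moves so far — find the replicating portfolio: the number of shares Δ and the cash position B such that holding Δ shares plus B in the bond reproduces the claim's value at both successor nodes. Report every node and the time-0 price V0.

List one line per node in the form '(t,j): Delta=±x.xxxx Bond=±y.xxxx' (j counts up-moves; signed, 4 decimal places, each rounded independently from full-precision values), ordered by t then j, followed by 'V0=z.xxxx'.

(0,0): Delta=0.9212 Bond=-44.9664
(1,0): Delta=0.6843 Bond=-29.2055
(1,1): Delta=0.9727 Bond=-62.8458
(2,0): Delta=-0.0635 Bond=28.2472
(2,1): Delta=0.8466 Bond=-57.7675
(2,2): Delta=1.0000 Bond=-81.7500
(3,0): Delta=-1.0000 Bond=98.1000
(3,1): Delta=0.1397 Bond=10.8492
(3,2): Delta=1.0000 Bond=-98.1000
(3,3): Delta=1.0000 Bond=-98.1000
V0=73.8741

No-arbitrage ⇒ martingale measure with p* = (R−d)/(u−d) = 0.7358.
At expiry t=4: V(4,0)=62.1897, V(4,1)=25.8551, V(4,2)=34.2540, V(4,3)=133.6938, V(4,4)=298.1991
Node (3,0) S=68.5559: V=(p*·25.8551+(1−p*)·62.1897)/1.2=29.5441; Δ=(25.8551−62.1897)/(91.8649−55.5303)=-1.0000; B=V−Δ·S=98.1000
Node (3,1) S=113.4134: V=(p*·34.2540+(1−p*)·25.8551)/1.2=26.6962; Δ=(34.2540−25.8551)/(151.9740−91.8649)=0.1397; B=V−Δ·S=10.8492
Node (3,2) S=187.6222: V=(p*·133.6938+(1−p*)·34.2540)/1.2=89.5222; Δ=(133.6938−34.2540)/(251.4138−151.9740)=1.0000; B=V−Δ·S=-98.1000
Node (3,3) S=310.3874: V=(p*·298.1991+(1−p*)·133.6938)/1.2=212.2874; Δ=(298.1991−133.6938)/(415.9191−251.4138)=1.0000; B=V−Δ·S=-98.1000
Node (2,0) S=84.6369: V=(p*·26.6962+(1−p*)·29.5441)/1.2=22.8737; Δ=(26.6962−29.5441)/(113.4134−68.5559)=-0.0635; B=V−Δ·S=28.2472
Node (2,1) S=140.0166: V=(p*·89.5222+(1−p*)·26.6962)/1.2=60.7722; Δ=(89.5222−26.6962)/(187.6222−113.4134)=0.8466; B=V−Δ·S=-57.7675
Node (2,2) S=231.6324: V=(p*·212.2874+(1−p*)·89.5222)/1.2=149.8824; Δ=(212.2874−89.5222)/(310.3874−187.6222)=1.0000; B=V−Δ·S=-81.7500
Node (1,0) S=104.4900: V=(p*·60.7722+(1−p*)·22.8737)/1.2=42.3011; Δ=(60.7722−22.8737)/(140.0166−84.6369)=0.6843; B=V−Δ·S=-29.2055
Node (1,1) S=172.8600: V=(p*·149.8824+(1−p*)·60.7722)/1.2=105.2866; Δ=(149.8824−60.7722)/(231.6324−140.0166)=0.9727; B=V−Δ·S=-62.8458
Node (0,0) S=129.0000: V=(p*·105.2866+(1−p*)·42.3011)/1.2=73.8741; Δ=(105.2866−42.3011)/(172.8600−104.4900)=0.9212; B=V−Δ·S=-44.9664
Check: Δ(0,0)·S0 + B(0,0) = 73.8741 = V0.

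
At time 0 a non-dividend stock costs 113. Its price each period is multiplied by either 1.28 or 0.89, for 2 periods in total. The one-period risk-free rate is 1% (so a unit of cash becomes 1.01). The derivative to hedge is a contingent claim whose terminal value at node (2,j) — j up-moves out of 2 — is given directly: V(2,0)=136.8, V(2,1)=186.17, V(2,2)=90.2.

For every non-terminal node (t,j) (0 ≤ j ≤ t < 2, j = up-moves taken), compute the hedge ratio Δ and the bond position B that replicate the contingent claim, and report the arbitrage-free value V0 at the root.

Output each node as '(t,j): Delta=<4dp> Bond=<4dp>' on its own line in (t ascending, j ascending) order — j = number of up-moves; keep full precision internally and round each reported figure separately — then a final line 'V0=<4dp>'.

(0,0): Delta=0.1045 Bond=138.5935
(1,0): Delta=1.2587 Bond=23.8962
(1,1): Delta=-1.7013 Bond=401.1668
V0=150.3985

Since d<R<u, set p* = (R−d)/(u−d) = 0.3077; price each node as the discounted p*-expectation of its children.
Payoff layer (t=2): V(2,0)=136.8000, V(2,1)=186.1700, V(2,2)=90.2000
(1,0): S=100.5700. Δ = (V_up−V_dn)/(S_up−S_dn) = (186.1700−136.8000)/(128.7296−89.5073) = 1.2587. V = [p*·186.1700 + (1−p*)·136.8000]/1.01 = 150.4859. B = V − Δ·S = 23.8962.
(1,1): S=144.6400. Δ = (V_up−V_dn)/(S_up−S_dn) = (90.2000−186.1700)/(185.1392−128.7296) = -1.7013. V = [p*·90.2000 + (1−p*)·186.1700]/1.01 = 155.0899. B = V − Δ·S = 401.1668.
(0,0): S=113.0000. Δ = (V_up−V_dn)/(S_up−S_dn) = (155.0899−150.4859)/(144.6400−100.5700) = 0.1045. V = [p*·155.0899 + (1−p*)·150.4859]/1.01 = 150.3985. B = V − Δ·S = 138.5935.
Root portfolio cost Δ·113+B reproduces V0=150.3985.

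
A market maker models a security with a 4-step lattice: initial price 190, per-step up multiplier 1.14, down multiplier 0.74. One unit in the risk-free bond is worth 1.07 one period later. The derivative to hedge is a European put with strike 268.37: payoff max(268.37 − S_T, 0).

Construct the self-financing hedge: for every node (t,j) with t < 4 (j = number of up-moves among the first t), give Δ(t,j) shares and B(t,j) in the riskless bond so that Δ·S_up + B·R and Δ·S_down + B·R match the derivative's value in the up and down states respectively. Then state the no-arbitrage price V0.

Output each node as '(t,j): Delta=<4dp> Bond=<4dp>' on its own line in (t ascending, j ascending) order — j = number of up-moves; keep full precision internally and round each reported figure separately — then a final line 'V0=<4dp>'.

(0,0): Delta=-0.6832 Bond=163.1063
(1,0): Delta=-1.0000 Bond=219.0699
(1,1): Delta=-0.6395 Bond=165.0746
(2,0): Delta=-1.0000 Bond=234.4048
(2,1): Delta=-1.0000 Bond=234.4048
(2,2): Delta=-0.5899 Bond=164.3745
(3,0): Delta=-1.0000 Bond=250.8131
(3,1): Delta=-1.0000 Bond=250.8131
(3,2): Delta=-1.0000 Bond=250.8131
(3,3): Delta=-0.5334 Bond=159.9860
V0=33.3038

Since d<R<u, set p* = (R−d)/(u−d) = 0.8250; price each node as the discounted p*-expectation of its children.
Terminal payoffs: V(4,0)=211.3955, V(4,1)=180.5985, V(4,2)=133.1544, V(4,3)=60.0649, V(4,4)=0.0000
  t=3,j=0: stock 76.9926 → up 87.7715 (V=180.5985), down 56.9745 (V=211.3955). Price 173.8205; hedge Δ=-1.0000, bond B=250.8131.
  t=3,j=1: stock 118.6102 → up 135.2156 (V=133.1544), down 87.7715 (V=180.5985). Price 132.2029; hedge Δ=-1.0000, bond B=250.8131.
  t=3,j=2: stock 182.7238 → up 208.3051 (V=60.0649), down 135.2156 (V=133.1544). Price 68.0893; hedge Δ=-1.0000, bond B=250.8131.
  t=3,j=3: stock 281.4934 → up 320.9024 (V=0.0000), down 208.3051 (V=60.0649). Price 9.8237; hedge Δ=-0.5334, bond B=159.9860.
  t=2,j=0: stock 104.0440 → up 118.6102 (V=132.2029), down 76.9926 (V=173.8205). Price 130.3608; hedge Δ=-1.0000, bond B=234.4048.
  t=2,j=1: stock 160.2840 → up 182.7238 (V=68.0893), down 118.6102 (V=132.2029). Price 74.1208; hedge Δ=-1.0000, bond B=234.4048.
  t=2,j=2: stock 246.9240 → up 281.4934 (V=9.8237), down 182.7238 (V=68.0893). Price 18.7105; hedge Δ=-0.5899, bond B=164.3745.
  t=1,j=0: stock 140.6000 → up 160.2840 (V=74.1208), down 104.0440 (V=130.3608). Price 78.4699; hedge Δ=-1.0000, bond B=219.0699.
  t=1,j=1: stock 216.6000 → up 246.9240 (V=18.7105), down 160.2840 (V=74.1208). Price 26.5488; hedge Δ=-0.6395, bond B=165.0746.
  t=0,j=0: stock 190.0000 → up 216.6000 (V=26.5488), down 140.6000 (V=78.4699). Price 33.3038; hedge Δ=-0.6832, bond B=163.1063.
Each (Δ,B) replicates both successor values, so the strategy is self-financing and V0 is arbitrage-free.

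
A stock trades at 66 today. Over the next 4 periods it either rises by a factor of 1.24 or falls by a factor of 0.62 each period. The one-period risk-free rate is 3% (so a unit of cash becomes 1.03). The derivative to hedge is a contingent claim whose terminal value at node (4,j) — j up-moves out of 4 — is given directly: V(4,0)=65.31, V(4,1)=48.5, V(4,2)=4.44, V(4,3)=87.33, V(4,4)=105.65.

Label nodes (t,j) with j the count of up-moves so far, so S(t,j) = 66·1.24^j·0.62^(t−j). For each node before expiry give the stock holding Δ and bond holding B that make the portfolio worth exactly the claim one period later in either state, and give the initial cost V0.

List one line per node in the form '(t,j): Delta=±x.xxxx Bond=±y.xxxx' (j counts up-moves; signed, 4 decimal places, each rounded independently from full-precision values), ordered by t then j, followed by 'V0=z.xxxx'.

(0,0): Delta=0.7033 Bond=8.3112
(1,0): Delta=0.5418 Bond=15.1719
(1,1): Delta=0.7447 Bond=5.1742
(2,0): Delta=-2.1498 Bond=83.9135
(2,1): Delta=1.2311 Bond=-19.3489
(2,2): Delta=0.6202 Bond=17.9695
(3,0): Delta=-1.7237 Bond=79.7282
(3,1): Delta=-2.2589 Bond=89.8641
(3,2): Delta=2.1249 Bond=-76.1650
(3,3): Delta=0.2348 Bond=67.0000
V0=54.7318

Risk-neutral probability p* = (R−d)/(u−d) = (1.03−0.62)/(1.24−0.62) = 0.6613.
At expiry t=4: V(4,0)=65.3100, V(4,1)=48.5000, V(4,2)=4.4400, V(4,3)=87.3300, V(4,4)=105.6500
(3,0): S=15.7296. Δ = (V_up−V_dn)/(S_up−S_dn) = (48.5000−65.3100)/(19.5048−9.7524) = -1.7237. V = [p*·48.5000 + (1−p*)·65.3100]/1.03 = 52.6153. B = V − Δ·S = 79.7282.
(3,1): S=31.4593. Δ = (V_up−V_dn)/(S_up−S_dn) = (4.4400−48.5000)/(39.0095−19.5048) = -2.2589. V = [p*·4.4400 + (1−p*)·48.5000]/1.03 = 18.7996. B = V − Δ·S = 89.8641.
(3,2): S=62.9186. Δ = (V_up−V_dn)/(S_up−S_dn) = (87.3300−4.4400)/(78.0191−39.0095) = 2.1249. V = [p*·87.3300 + (1−p*)·4.4400]/1.03 = 57.5285. B = V − Δ·S = -76.1650.
(3,3): S=125.8372. Δ = (V_up−V_dn)/(S_up−S_dn) = (105.6500−87.3300)/(156.0381−78.0191) = 0.2348. V = [p*·105.6500 + (1−p*)·87.3300]/1.03 = 96.5484. B = V − Δ·S = 67.0000.
(2,0): S=25.3704. Δ = (V_up−V_dn)/(S_up−S_dn) = (18.7996−52.6153)/(31.4593−15.7296) = -2.1498. V = [p*·18.7996 + (1−p*)·52.6153]/1.03 = 29.3721. B = V − Δ·S = 83.9135.
(2,1): S=50.7408. Δ = (V_up−V_dn)/(S_up−S_dn) = (57.5285−18.7996)/(62.9186−31.4593) = 1.2311. V = [p*·57.5285 + (1−p*)·18.7996]/1.03 = 43.1171. B = V − Δ·S = -19.3489.
(2,2): S=101.4816. Δ = (V_up−V_dn)/(S_up−S_dn) = (96.5484−57.5285)/(125.8372−62.9186) = 0.6202. V = [p*·96.5484 + (1−p*)·57.5285]/1.03 = 80.9048. B = V − Δ·S = 17.9695.
(1,0): S=40.9200. Δ = (V_up−V_dn)/(S_up−S_dn) = (43.1171−29.3721)/(50.7408−25.3704) = 0.5418. V = [p*·43.1171 + (1−p*)·29.3721]/1.03 = 37.3413. B = V − Δ·S = 15.1719.
(1,1): S=81.8400. Δ = (V_up−V_dn)/(S_up−S_dn) = (80.9048−43.1171)/(101.4816−50.7408) = 0.7447. V = [p*·80.9048 + (1−p*)·43.1171]/1.03 = 66.1221. B = V − Δ·S = 5.1742.
(0,0): S=66.0000. Δ = (V_up−V_dn)/(S_up−S_dn) = (66.1221−37.3413)/(81.8400−40.9200) = 0.7033. V = [p*·66.1221 + (1−p*)·37.3413]/1.03 = 54.7318. B = V − Δ·S = 8.3112.
Each (Δ,B) replicates both successor values, so the strategy is self-financing and V0 is arbitrage-free.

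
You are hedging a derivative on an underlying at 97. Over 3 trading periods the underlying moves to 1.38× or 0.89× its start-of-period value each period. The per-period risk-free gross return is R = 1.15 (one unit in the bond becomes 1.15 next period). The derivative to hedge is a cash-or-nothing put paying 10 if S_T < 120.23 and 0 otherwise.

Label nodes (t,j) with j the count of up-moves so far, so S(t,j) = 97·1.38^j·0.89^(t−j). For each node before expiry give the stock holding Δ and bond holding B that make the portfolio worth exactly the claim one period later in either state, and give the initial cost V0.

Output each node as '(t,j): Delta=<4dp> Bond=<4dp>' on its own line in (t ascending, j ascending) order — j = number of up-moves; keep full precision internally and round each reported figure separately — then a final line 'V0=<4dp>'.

Under the risk-neutral measure, an up-move has probability p* = (R−d)/(u−d) = 0.5306 and values discount at R = 1.15.
Terminal values V(3,·): V(3,0)=10.0000, V(3,1)=10.0000, V(3,2)=0.0000, V(3,3)=0.0000
(2,0): S=76.8337. Δ = (V_up−V_dn)/(S_up−S_dn) = (10.0000−10.0000)/(106.0305−68.3820) = 0.0000. V = [p*·10.0000 + (1−p*)·10.0000]/1.15 = 8.6957. B = V − Δ·S = 8.6957.
(2,1): S=119.1354. Δ = (V_up−V_dn)/(S_up−S_dn) = (0.0000−10.0000)/(164.4069−106.0305) = -0.1713. V = [p*·0.0000 + (1−p*)·10.0000]/1.15 = 4.0816. B = V − Δ·S = 24.4898.
(2,2): S=184.7268. Δ = (V_up−V_dn)/(S_up−S_dn) = (0.0000−0.0000)/(254.9230−164.4069) = 0.0000. V = [p*·0.0000 + (1−p*)·0.0000]/1.15 = 0.0000. B = V − Δ·S = 0.0000.
(1,0): S=86.3300. Δ = (V_up−V_dn)/(S_up−S_dn) = (4.0816−8.6957)/(119.1354−76.8337) = -0.1091. V = [p*·4.0816 + (1−p*)·8.6957]/1.15 = 5.4325. B = V − Δ·S = 14.8489.
(1,1): S=133.8600. Δ = (V_up−V_dn)/(S_up−S_dn) = (0.0000−4.0816)/(184.7268−119.1354) = -0.0622. V = [p*·0.0000 + (1−p*)·4.0816]/1.15 = 1.6660. B = V − Δ·S = 9.9958.
(0,0): S=97.0000. Δ = (V_up−V_dn)/(S_up−S_dn) = (1.6660−5.4325)/(133.8600−86.3300) = -0.0792. V = [p*·1.6660 + (1−p*)·5.4325]/1.15 = 2.9860. B = V − Δ·S = 10.6729.
Self-financing check: at every node Δ·S+B equals the discounted successor values.

(0,0): Delta=-0.0792 Bond=10.6729
(1,0): Delta=-0.1091 Bond=14.8489
(1,1): Delta=-0.0622 Bond=9.9958
(2,0): Delta=0.0000 Bond=8.6957
(2,1): Delta=-0.1713 Bond=24.4898
(2,2): Delta=0.0000 Bond=0.0000
V0=2.9860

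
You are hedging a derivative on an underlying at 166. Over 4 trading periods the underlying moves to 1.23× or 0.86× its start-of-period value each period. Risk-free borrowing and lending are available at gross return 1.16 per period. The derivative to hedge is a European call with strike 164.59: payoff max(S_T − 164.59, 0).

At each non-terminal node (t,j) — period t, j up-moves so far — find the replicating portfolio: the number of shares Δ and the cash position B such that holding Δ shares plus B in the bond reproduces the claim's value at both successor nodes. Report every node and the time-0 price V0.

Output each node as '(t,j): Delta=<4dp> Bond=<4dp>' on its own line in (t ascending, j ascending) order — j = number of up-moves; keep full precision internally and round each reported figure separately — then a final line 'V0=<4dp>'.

(0,0): Delta=0.9657 Bond=-84.7361
(1,0): Delta=0.8305 Bond=-78.9858
(1,1): Delta=0.9878 Bond=-102.7992
(2,0): Delta=0.3255 Bond=-29.6276
(2,1): Delta=0.9128 Bond=-106.0892
(2,2): Delta=1.0000 Bond=-122.3172
(3,0): Delta=0.0000 Bond=0.0000
(3,1): Delta=0.3786 Bond=-42.3872
(3,2): Delta=1.0000 Bond=-141.8879
(3,3): Delta=1.0000 Bond=-141.8879
V0=75.5717

The replicating-portfolio and risk-neutral prices coincide; use p* = (1.16−0.86)/(1.23−0.86) = 0.8108 for the latter.
Terminal payoffs: V(4,0)=0.0000, V(4,1)=0.0000, V(4,2)=21.1542, V(4,3)=101.0674, V(4,4)=215.3618
(3,0): S=105.5853. Δ = (V_up−V_dn)/(S_up−S_dn) = (0.0000−0.0000)/(129.8699−90.8034) = 0.0000. V = [p*·0.0000 + (1−p*)·0.0000]/1.16 = 0.0000. B = V − Δ·S = 0.0000.
(3,1): S=151.0115. Δ = (V_up−V_dn)/(S_up−S_dn) = (21.1542−0.0000)/(185.7442−129.8699) = 0.3786. V = [p*·21.1542 + (1−p*)·0.0000]/1.16 = 14.7862. B = V − Δ·S = -42.3872.
(3,2): S=215.9816. Δ = (V_up−V_dn)/(S_up−S_dn) = (101.0674−21.1542)/(265.6574−185.7442) = 1.0000. V = [p*·101.0674 + (1−p*)·21.1542]/1.16 = 74.0937. B = V − Δ·S = -141.8879.
(3,3): S=308.9039. Δ = (V_up−V_dn)/(S_up−S_dn) = (215.3618−101.0674)/(379.9518−265.6574) = 1.0000. V = [p*·215.3618 + (1−p*)·101.0674]/1.16 = 167.0160. B = V − Δ·S = -141.8879.
(2,0): S=122.7736. Δ = (V_up−V_dn)/(S_up−S_dn) = (14.7862−0.0000)/(151.0115−105.5853) = 0.3255. V = [p*·14.7862 + (1−p*)·0.0000]/1.16 = 10.3352. B = V − Δ·S = -29.6276.
(2,1): S=175.5948. Δ = (V_up−V_dn)/(S_up−S_dn) = (74.0937−14.7862)/(215.9816−151.0115) = 0.9128. V = [p*·74.0937 + (1−p*)·14.7862]/1.16 = 54.2012. B = V − Δ·S = -106.0892.
(2,2): S=251.1414. Δ = (V_up−V_dn)/(S_up−S_dn) = (167.0160−74.0937)/(308.9039−215.9816) = 1.0000. V = [p*·167.0160 + (1−p*)·74.0937]/1.16 = 128.8242. B = V − Δ·S = -122.3172.
(1,0): S=142.7600. Δ = (V_up−V_dn)/(S_up−S_dn) = (54.2012−10.3352)/(175.5948−122.7736) = 0.8305. V = [p*·54.2012 + (1−p*)·10.3352]/1.16 = 39.5709. B = V − Δ·S = -78.9858.
(1,1): S=204.1800. Δ = (V_up−V_dn)/(S_up−S_dn) = (128.8242−54.2012)/(251.1414−175.5948) = 0.9878. V = [p*·128.8242 + (1−p*)·54.2012]/1.16 = 98.8848. B = V − Δ·S = -102.7992.
(0,0): S=166.0000. Δ = (V_up−V_dn)/(S_up−S_dn) = (98.8848−39.5709)/(204.1800−142.7600) = 0.9657. V = [p*·98.8848 + (1−p*)·39.5709]/1.16 = 75.5717. B = V − Δ·S = -84.7361.
Each (Δ,B) replicates both successor values, so the strategy is self-financing and V0 is arbitrage-free.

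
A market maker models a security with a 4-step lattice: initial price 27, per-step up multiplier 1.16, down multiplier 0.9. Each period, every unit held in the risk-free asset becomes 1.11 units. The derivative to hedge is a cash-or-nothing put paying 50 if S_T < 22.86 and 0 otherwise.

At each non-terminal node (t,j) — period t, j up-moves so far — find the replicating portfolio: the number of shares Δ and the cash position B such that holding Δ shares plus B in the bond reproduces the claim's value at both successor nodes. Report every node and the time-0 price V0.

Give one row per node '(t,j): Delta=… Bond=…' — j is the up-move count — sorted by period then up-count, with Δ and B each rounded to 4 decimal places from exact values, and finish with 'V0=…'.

(0,0): Delta=-0.4667 Bond=13.4023
(1,0): Delta=-1.9953 Bond=52.0229
(1,1): Delta=-0.1843 Bond=6.0322
(2,0): Delta=-6.3984 Bond=154.0402
(2,1): Delta=-1.1820 Bond=34.8181
(2,2): Delta=0.0000 Bond=0.0000
(3,0): Delta=0.0000 Bond=45.0450
(3,1): Delta=-7.5804 Bond=200.9702
(3,2): Delta=0.0000 Bond=0.0000
(3,3): Delta=0.0000 Bond=0.0000
V0=0.8018

Under the risk-neutral measure, an up-move has probability p* = (R−d)/(u−d) = 0.8077 and values discount at R = 1.11.
At expiry t=4: V(4,0)=50.0000, V(4,1)=50.0000, V(4,2)=0.0000, V(4,3)=0.0000, V(4,4)=0.0000
(3,0): S=19.6830. Δ = (V_up−V_dn)/(S_up−S_dn) = (50.0000−50.0000)/(22.8323−17.7147) = 0.0000. V = [p*·50.0000 + (1−p*)·50.0000]/1.11 = 45.0450. B = V − Δ·S = 45.0450.
(3,1): S=25.3692. Δ = (V_up−V_dn)/(S_up−S_dn) = (0.0000−50.0000)/(29.4283−22.8323) = -7.5804. V = [p*·0.0000 + (1−p*)·50.0000]/1.11 = 8.6625. B = V − Δ·S = 200.9702.
(3,2): S=32.6981. Δ = (V_up−V_dn)/(S_up−S_dn) = (0.0000−0.0000)/(37.9298−29.4283) = 0.0000. V = [p*·0.0000 + (1−p*)·0.0000]/1.11 = 0.0000. B = V − Δ·S = 0.0000.
(3,3): S=42.1442. Δ = (V_up−V_dn)/(S_up−S_dn) = (0.0000−0.0000)/(48.8873−37.9298) = 0.0000. V = [p*·0.0000 + (1−p*)·0.0000]/1.11 = 0.0000. B = V − Δ·S = 0.0000.
(2,0): S=21.8700. Δ = (V_up−V_dn)/(S_up−S_dn) = (8.6625−45.0450)/(25.3692−19.6830) = -6.3984. V = [p*·8.6625 + (1−p*)·45.0450]/1.11 = 14.1073. B = V − Δ·S = 154.0402.
(2,1): S=28.1880. Δ = (V_up−V_dn)/(S_up−S_dn) = (0.0000−8.6625)/(32.6981−25.3692) = -1.1820. V = [p*·0.0000 + (1−p*)·8.6625]/1.11 = 1.5008. B = V − Δ·S = 34.8181.
(2,2): S=36.3312. Δ = (V_up−V_dn)/(S_up−S_dn) = (0.0000−0.0000)/(42.1442−32.6981) = 0.0000. V = [p*·0.0000 + (1−p*)·0.0000]/1.11 = 0.0000. B = V − Δ·S = 0.0000.
(1,0): S=24.3000. Δ = (V_up−V_dn)/(S_up−S_dn) = (1.5008−14.1073)/(28.1880−21.8700) = -1.9953. V = [p*·1.5008 + (1−p*)·14.1073]/1.11 = 3.5361. B = V − Δ·S = 52.0229.
(1,1): S=31.3200. Δ = (V_up−V_dn)/(S_up−S_dn) = (0.0000−1.5008)/(36.3312−28.1880) = -0.1843. V = [p*·0.0000 + (1−p*)·1.5008]/1.11 = 0.2600. B = V − Δ·S = 6.0322.
(0,0): S=27.0000. Δ = (V_up−V_dn)/(S_up−S_dn) = (0.2600−3.5361)/(31.3200−24.3000) = -0.4667. V = [p*·0.2600 + (1−p*)·3.5361]/1.11 = 0.8018. B = V − Δ·S = 13.4023.
Root portfolio cost Δ·27+B reproduces V0=0.8018.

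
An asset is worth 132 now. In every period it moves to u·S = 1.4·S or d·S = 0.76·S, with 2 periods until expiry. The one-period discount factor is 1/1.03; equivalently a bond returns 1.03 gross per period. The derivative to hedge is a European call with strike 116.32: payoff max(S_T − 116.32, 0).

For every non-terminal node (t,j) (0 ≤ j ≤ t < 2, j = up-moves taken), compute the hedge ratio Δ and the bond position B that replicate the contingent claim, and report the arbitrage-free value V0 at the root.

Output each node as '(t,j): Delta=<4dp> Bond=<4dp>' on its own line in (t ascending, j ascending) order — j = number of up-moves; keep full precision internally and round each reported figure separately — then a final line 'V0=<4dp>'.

No-arbitrage ⇒ martingale measure with p* = (R−d)/(u−d) = 0.4219.
Payoff layer (t=2): V(2,0)=0.0000, V(2,1)=24.1280, V(2,2)=142.4000
(1,0): S=100.3200. Δ = (V_up−V_dn)/(S_up−S_dn) = (24.1280−0.0000)/(140.4480−76.2432) = 0.3758. V = [p*·24.1280 + (1−p*)·0.0000]/1.03 = 9.8825. B = V − Δ·S = -27.8175.
(1,1): S=184.8000. Δ = (V_up−V_dn)/(S_up−S_dn) = (142.4000−24.1280)/(258.7200−140.4480) = 1.0000. V = [p*·142.4000 + (1−p*)·24.1280]/1.03 = 71.8680. B = V − Δ·S = -112.9320.
(0,0): S=132.0000. Δ = (V_up−V_dn)/(S_up−S_dn) = (71.8680−9.8825)/(184.8000−100.3200) = 0.7337. V = [p*·71.8680 + (1−p*)·9.8825]/1.03 = 34.9831. B = V − Δ·S = -61.8691.
Each (Δ,B) replicates both successor values, so the strategy is self-financing and V0 is arbitrage-free.

(0,0): Delta=0.7337 Bond=-61.8691
(1,0): Delta=0.3758 Bond=-27.8175
(1,1): Delta=1.0000 Bond=-112.9320
V0=34.9831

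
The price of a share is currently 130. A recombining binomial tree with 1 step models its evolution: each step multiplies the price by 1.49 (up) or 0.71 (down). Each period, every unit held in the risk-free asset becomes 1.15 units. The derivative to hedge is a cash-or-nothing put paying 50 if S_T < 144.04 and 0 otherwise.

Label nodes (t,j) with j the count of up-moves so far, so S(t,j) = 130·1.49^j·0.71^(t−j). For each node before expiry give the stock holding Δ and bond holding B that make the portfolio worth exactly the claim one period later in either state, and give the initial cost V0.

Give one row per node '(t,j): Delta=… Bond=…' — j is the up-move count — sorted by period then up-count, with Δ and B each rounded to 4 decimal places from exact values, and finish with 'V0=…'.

No-arbitrage ⇒ martingale measure with p* = (R−d)/(u−d) = 0.5641.
Payoff layer (t=1): V(1,0)=50.0000, V(1,1)=0.0000
Node (0,0) S=130.0000: V=(p*·0.0000+(1−p*)·50.0000)/1.15=18.9521; Δ=(0.0000−50.0000)/(193.7000−92.3000)=-0.4931; B=V−Δ·S=83.0546
Check: Δ(0,0)·S0 + B(0,0) = 18.9521 = V0.

(0,0): Delta=-0.4931 Bond=83.0546
V0=18.9521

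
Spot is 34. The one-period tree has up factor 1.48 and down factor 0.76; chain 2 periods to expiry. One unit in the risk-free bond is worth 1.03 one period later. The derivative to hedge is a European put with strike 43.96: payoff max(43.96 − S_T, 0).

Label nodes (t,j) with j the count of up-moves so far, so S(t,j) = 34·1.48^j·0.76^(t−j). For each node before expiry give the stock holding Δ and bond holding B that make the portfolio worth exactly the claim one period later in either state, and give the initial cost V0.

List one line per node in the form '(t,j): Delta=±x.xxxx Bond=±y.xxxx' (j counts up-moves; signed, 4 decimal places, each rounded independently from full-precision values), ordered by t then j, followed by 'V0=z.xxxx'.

(0,0): Delta=-0.5462 Bond=30.0516
(1,0): Delta=-1.0000 Bond=42.6796
(1,1): Delta=-0.1578 Bond=11.4089
V0=11.4812

Risk-neutral probability p* = (R−d)/(u−d) = (1.03−0.76)/(1.48−0.76) = 0.3750.
Terminal payoffs: V(2,0)=24.3216, V(2,1)=5.7168, V(2,2)=0.0000
  t=1,j=0: stock 25.8400 → up 38.2432 (V=5.7168), down 19.6384 (V=24.3216). Price 16.8396; hedge Δ=-1.0000, bond B=42.6796.
  t=1,j=1: stock 50.3200 → up 74.4736 (V=0.0000), down 38.2432 (V=5.7168). Price 3.4689; hedge Δ=-0.1578, bond B=11.4089.
  t=0,j=0: stock 34.0000 → up 50.3200 (V=3.4689), down 25.8400 (V=16.8396). Price 11.4812; hedge Δ=-0.5462, bond B=30.0516.
The time-0 hedge costs 11.4812, which is the no-arbitrage price.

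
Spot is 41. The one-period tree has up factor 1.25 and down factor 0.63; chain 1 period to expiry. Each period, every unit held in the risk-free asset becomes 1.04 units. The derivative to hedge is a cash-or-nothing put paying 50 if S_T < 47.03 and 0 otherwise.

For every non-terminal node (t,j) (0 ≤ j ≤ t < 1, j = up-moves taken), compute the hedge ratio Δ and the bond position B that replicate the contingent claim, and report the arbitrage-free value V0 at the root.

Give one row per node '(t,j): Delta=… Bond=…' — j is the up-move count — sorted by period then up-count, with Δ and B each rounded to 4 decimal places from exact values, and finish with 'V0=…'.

(0,0): Delta=-1.9670 Bond=96.9293
V0=16.2841

Risk-neutral probability p* = (R−d)/(u−d) = (1.04−0.63)/(1.25−0.63) = 0.6613.
Payoff layer (t=1): V(1,0)=50.0000, V(1,1)=0.0000
(0,0): S=41.0000. Δ = (V_up−V_dn)/(S_up−S_dn) = (0.0000−50.0000)/(51.2500−25.8300) = -1.9670. V = [p*·0.0000 + (1−p*)·50.0000]/1.04 = 16.2841. B = V − Δ·S = 96.9293.
Root portfolio cost Δ·41+B reproduces V0=16.2841.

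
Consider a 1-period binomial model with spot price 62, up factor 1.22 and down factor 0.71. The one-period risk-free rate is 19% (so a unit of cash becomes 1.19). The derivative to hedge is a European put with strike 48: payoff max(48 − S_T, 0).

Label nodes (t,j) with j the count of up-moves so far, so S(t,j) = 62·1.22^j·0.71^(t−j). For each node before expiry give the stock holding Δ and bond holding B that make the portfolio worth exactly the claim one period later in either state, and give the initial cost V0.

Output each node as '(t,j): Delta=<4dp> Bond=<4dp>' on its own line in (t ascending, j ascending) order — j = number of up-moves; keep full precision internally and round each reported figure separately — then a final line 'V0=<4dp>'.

(0,0): Delta=-0.1259 Bond=8.0007
V0=0.1967

No-arbitrage ⇒ martingale measure with p* = (R−d)/(u−d) = 0.9412.
At expiry t=1: V(1,0)=3.9800, V(1,1)=0.0000
Node (0,0) S=62.0000: V=(p*·0.0000+(1−p*)·3.9800)/1.19=0.1967; Δ=(0.0000−3.9800)/(75.6400−44.0200)=-0.1259; B=V−Δ·S=8.0007
Check: Δ(0,0)·S0 + B(0,0) = 0.1967 = V0.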